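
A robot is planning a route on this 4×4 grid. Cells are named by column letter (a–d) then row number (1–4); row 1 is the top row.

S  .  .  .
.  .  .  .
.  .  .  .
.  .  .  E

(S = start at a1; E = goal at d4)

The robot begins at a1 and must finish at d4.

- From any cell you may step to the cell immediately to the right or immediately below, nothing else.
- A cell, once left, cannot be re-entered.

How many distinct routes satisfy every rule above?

A right/down-only route from a1 to d4 makes exactly 3 down-moves and 3 right-moves in some order.
With no other constraints that would be C(6,3) = 20 routes.
That gives 20 routes.

20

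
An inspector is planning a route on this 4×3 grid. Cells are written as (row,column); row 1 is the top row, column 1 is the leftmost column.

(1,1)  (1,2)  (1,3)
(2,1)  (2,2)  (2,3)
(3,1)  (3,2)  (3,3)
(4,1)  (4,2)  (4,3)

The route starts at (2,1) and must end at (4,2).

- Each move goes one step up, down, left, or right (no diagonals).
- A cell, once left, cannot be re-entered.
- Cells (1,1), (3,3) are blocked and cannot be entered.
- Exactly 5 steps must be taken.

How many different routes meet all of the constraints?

1

Need simple routes of exactly 5 moves from (2,1) to (4,2) (Manhattan distance 3, so 1 moves are spent on a detour and 1 undoing it).
Enumerating: (2,1) (2,2) (3,2) (3,1) (4,1) (4,2).
That gives 1 route.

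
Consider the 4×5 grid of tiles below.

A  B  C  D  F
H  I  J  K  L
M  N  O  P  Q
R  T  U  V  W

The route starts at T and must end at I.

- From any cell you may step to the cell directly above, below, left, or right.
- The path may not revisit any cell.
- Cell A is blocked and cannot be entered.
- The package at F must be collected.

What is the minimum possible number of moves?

10

Any route passes through F somewhere between T and I. Summing Manhattan distances along the two legs (T → F → I) gives a lower bound of 6 + 4 = 10 moves.
A route of 10 moves achieves this: T → N → O → J → K → L → F → D → C → B → I.
Since 10 matches the lower bound, it is optimal.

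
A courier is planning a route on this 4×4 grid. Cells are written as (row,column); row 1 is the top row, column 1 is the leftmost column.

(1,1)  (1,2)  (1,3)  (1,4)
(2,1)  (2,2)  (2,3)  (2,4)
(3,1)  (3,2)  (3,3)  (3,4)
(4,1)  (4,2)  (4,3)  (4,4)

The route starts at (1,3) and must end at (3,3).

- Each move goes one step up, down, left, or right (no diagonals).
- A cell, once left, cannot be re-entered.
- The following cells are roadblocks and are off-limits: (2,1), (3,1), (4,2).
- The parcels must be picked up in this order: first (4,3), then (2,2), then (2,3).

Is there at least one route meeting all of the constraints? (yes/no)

Ignoring the required order, 1 revisit-free route from (1,3) to (3,3) passes through all of (4,3), (2,2), and (2,3); the waypoint orders that occur are (2,2) → (2,3) → (4,3) (1) — never (4,3) → (2,2) → (2,3).

no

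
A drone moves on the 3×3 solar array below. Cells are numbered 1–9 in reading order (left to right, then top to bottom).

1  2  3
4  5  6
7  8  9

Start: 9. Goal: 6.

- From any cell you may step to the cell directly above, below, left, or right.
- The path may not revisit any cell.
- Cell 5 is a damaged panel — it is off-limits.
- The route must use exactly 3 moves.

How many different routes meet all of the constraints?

0

Need simple routes of exactly 3 moves from 9 to 6 (Manhattan distance 1, so 1 moves are spent on a detour and 1 undoing it).
No route satisfies every constraint, so the count is 0.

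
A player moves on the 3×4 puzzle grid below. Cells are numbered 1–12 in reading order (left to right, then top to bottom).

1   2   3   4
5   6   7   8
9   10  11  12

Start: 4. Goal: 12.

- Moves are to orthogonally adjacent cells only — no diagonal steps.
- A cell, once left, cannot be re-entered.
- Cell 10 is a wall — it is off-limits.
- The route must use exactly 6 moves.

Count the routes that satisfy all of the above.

2

Need simple routes of exactly 6 moves from 4 to 12 (Manhattan distance 2, so 2 moves are spent on a detour and 2 undoing it).
Enumerating: 4 3 2 6 7 11 12 | 4 3 2 6 7 8 12.
That gives 2 routes.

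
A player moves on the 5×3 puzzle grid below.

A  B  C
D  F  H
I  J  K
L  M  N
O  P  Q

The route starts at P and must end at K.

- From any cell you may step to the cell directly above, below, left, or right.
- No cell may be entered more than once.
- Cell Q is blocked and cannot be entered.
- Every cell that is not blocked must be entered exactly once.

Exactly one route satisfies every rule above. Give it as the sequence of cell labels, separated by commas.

P, O, L, I, D, A, B, C, H, F, J, M, N, K

Need to visit all 14 open cells exactly once, starting at P and ending at K.
Cell A has only two open neighbours (D and B), so the path must pass straight through it: one of those is the cell it's entered from and the other is where it exits.
Route from P: left 1 to O, up 4 to A, right 2 to C, down 1 to H, left 1 to F, down 2 to M, right 1 to N, up 1 to K — 13 moves in all.
Check: all 14 open cells covered.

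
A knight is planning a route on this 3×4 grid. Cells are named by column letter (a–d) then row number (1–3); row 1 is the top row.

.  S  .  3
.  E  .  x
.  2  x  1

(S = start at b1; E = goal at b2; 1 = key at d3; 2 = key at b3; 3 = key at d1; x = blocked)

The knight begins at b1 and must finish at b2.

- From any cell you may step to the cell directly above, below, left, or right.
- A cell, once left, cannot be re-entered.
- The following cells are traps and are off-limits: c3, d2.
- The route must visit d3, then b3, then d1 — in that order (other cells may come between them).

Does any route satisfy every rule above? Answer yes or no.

no

The blocked cells wall d3 off from b1 completely — no sequence of moves reaches it at all, so no route can satisfy the rules.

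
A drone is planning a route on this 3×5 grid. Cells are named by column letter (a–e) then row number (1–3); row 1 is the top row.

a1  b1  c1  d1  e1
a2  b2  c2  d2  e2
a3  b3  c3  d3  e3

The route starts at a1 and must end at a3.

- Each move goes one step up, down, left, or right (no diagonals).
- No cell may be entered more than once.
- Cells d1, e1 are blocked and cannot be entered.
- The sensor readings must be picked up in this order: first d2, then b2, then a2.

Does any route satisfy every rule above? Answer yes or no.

yes

One route that works: a1 → b1 → c1 → c2 → d2 → d3 → c3 → b3 → b2 → a2 → a3.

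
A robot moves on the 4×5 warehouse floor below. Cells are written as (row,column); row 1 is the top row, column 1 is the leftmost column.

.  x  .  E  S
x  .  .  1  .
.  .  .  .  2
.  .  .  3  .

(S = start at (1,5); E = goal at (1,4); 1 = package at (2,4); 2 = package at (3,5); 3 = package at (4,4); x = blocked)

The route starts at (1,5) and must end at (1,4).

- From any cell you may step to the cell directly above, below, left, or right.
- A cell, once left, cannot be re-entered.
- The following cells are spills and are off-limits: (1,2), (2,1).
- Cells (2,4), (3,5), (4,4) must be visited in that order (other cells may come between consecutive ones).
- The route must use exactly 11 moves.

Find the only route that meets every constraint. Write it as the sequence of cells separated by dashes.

The waypoints must appear in the order (2,4), (3,5), (4,4), with no cell reused.
Route from (1,5): down to (2,5), left to (2,4), down to (3,4), right to (3,5), down to (4,5), 2× left (reaching (4,3)), 3× up (reaching (1,3)), right to (1,4) — 11 moves in all.
Check: order respected (1 at step 2, 2 at step 4, 3 at step 6); 11 moves as required.

(1,5) - (2,5) - (2,4) - (3,4) - (3,5) - (4,5) - (4,4) - (4,3) - (3,3) - (2,3) - (1,3) - (1,4)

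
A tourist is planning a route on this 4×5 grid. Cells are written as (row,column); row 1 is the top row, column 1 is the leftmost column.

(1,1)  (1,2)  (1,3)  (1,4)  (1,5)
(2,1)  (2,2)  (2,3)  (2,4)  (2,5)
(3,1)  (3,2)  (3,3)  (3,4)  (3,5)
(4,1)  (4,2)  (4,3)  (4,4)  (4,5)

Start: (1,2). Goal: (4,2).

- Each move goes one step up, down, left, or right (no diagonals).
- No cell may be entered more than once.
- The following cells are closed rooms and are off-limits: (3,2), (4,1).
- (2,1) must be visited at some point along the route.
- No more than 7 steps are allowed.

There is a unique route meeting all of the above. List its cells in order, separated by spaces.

The budget equals the shortest possible length, so every move has to be on a shortest route through the required cells.
Route from (1,2): left 1 to (1,1), down 1 to (2,1), right 2 to (2,3), down 2 to (4,3), left 1 to (4,2) — 7 moves in all.
Check: all required cells visited; 7 ≤ 7 moves.

(1,2) (1,1) (2,1) (2,2) (2,3) (3,3) (4,3) (4,2)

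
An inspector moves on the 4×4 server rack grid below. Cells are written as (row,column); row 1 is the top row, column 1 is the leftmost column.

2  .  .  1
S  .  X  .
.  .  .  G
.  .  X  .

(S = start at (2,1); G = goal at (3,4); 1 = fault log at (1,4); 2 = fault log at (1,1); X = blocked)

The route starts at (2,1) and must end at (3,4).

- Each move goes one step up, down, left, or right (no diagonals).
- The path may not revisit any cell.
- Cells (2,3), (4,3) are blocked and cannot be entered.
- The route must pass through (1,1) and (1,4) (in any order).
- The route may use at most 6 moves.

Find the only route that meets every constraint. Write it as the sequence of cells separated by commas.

(2,1), (1,1), (1,2), (1,3), (1,4), (2,4), (3,4)

Any route must reach (1,1) and (1,4) and still end at (3,4) within 6 moves, so the order of the required stops is forced.
Route from (2,1): up to (1,1), 3× right (reaching (1,4)), 2× down (reaching (3,4)) — 6 moves in all.
Check: all required cells visited; 6 ≤ 6 moves.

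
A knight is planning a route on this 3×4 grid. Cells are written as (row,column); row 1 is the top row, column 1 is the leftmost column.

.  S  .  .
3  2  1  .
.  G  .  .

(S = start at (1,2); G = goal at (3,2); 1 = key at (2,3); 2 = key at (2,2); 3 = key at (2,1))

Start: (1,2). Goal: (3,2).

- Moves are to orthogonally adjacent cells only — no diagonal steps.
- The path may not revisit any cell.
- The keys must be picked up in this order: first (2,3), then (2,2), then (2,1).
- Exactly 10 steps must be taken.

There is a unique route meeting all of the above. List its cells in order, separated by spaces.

The waypoints must appear in the order (2,3), (2,2), (2,1), with no cell reused.
Route from (1,2): right 2 to (1,4), down 2 to (3,4), left 1 to (3,3), up 1 to (2,3), left 2 to (2,1), down 1 to (3,1), right 1 to (3,2) — 10 moves in all.
Check: order respected (1 at step 6, 2 at step 7, 3 at step 8); 10 moves as required.

(1,2) (1,3) (1,4) (2,4) (3,4) (3,3) (2,3) (2,2) (2,1) (3,1) (3,2)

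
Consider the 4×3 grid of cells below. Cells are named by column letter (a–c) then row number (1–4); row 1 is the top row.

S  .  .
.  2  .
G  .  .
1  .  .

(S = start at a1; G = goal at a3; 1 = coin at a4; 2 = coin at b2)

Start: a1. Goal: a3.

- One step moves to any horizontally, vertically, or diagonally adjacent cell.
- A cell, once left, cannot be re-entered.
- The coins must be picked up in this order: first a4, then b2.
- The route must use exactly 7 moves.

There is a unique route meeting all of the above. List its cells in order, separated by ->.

a1 -> a2 -> b3 -> a4 -> b4 -> c3 -> b2 -> a3

The waypoints must appear in the order a4, b2, with no cell reused.
Route from a1: down 1 to a2, down-right 1 to b3, down-left 1 to a4, right 1 to b4, up-right 1 to c3, up-left 1 to b2, down-left 1 to a3 — 7 moves in all.
Check: order respected (1 at step 3, 2 at step 6); 7 moves as required.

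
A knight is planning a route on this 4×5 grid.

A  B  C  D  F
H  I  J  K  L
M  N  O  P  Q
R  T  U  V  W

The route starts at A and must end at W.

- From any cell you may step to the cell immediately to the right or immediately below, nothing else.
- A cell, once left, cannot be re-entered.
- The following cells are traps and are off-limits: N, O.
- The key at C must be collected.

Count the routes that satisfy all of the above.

7

A right/down-only route from A to W makes exactly 3 down-moves and 4 right-moves in some order.
With no other constraints that would be C(7,3) = 35 routes.
Split at C and multiply the segment counts (each segment already excludes blocked cells): A→C: 1; C→W: 7; product = 7.
That gives 7 routes.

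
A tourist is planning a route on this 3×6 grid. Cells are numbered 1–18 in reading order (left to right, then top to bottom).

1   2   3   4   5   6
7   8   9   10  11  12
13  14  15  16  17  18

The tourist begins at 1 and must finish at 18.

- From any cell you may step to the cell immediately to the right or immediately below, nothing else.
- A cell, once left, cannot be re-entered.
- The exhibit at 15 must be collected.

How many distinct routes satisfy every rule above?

A right/down-only route from 1 to 18 makes exactly 2 down-moves and 5 right-moves in some order.
With no other constraints that would be C(7,2) = 21 routes.
Split at 15 and multiply the segment counts: 1→15: 6; 15→18: 1; product = 6.
That gives 6 routes.

6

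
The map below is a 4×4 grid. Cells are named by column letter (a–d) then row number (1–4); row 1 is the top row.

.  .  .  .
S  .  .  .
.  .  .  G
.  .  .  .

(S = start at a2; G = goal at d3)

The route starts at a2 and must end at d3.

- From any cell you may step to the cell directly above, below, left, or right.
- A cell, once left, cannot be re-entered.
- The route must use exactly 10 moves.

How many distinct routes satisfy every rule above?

Need simple routes of exactly 10 moves from a2 to d3 (Manhattan distance 4, so 3 moves are spent on a detour and 3 undoing it).
Branch systematically from the start, pruning whenever the remaining move budget drops below the Manhattan distance to d3 or differs from it in parity. Grouping the completions by first move — via a1: 11; via a3: 12; via b2: 5 — and summing: 11 + 12 + 5 = 28.
That gives 28 routes.

28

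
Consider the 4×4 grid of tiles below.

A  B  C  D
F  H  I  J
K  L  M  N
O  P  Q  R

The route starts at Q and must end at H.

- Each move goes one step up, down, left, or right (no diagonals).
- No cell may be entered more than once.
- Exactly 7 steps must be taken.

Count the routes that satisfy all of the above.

Need simple routes of exactly 7 moves from Q to H (Manhattan distance 3, so 2 moves are spent on a detour and 2 undoing it).
Branch systematically from the start, pruning whenever the remaining move budget drops below the Manhattan distance to H or differs from it in parity. Grouping the completions by first move — via M: 7; via P: 5; via R: 6 — and summing: 7 + 5 + 6 = 18.
That gives 18 routes.

18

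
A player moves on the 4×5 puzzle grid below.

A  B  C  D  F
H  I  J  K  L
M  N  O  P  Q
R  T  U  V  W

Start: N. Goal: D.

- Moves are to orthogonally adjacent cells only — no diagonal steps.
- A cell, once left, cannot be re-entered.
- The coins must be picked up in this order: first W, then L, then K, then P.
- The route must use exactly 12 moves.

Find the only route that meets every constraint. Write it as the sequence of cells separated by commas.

N, T, U, V, W, Q, L, K, P, O, J, C, D

The waypoints must appear in the order W, L, K, P, with no cell reused.
Route from N: down 1 to T, right 3 to W, up 2 to L, left 1 to K, down 1 to P, left 1 to O, up 2 to C, right 1 to D — 12 moves in all.
Check: order respected (W at step 4, L at step 6, K at step 7, P at step 8); 12 moves as required.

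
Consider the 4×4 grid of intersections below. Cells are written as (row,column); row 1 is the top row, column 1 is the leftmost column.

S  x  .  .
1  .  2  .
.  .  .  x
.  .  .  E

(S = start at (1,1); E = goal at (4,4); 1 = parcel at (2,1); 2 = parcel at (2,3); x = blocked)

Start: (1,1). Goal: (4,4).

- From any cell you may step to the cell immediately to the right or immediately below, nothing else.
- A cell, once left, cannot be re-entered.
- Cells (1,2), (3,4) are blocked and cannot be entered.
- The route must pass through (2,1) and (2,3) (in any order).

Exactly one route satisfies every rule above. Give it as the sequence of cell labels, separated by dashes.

Moves only go right or down, so the column and row indices never decrease.
Route from (1,1): down to (2,1), 2× right (reaching (2,3)), 2× down (reaching (4,3)), right to (4,4) — 6 moves in all.
Check: all required cells visited.

(1,1) - (2,1) - (2,2) - (2,3) - (3,3) - (4,3) - (4,4)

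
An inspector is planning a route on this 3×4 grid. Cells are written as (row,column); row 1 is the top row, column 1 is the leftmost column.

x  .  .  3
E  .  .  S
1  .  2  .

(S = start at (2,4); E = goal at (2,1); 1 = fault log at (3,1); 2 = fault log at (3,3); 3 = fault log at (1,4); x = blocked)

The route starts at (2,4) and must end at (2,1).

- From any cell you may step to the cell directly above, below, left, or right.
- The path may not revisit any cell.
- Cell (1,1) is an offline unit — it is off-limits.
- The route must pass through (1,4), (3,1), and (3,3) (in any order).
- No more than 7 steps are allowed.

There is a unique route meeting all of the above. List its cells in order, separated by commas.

(2,4), (1,4), (1,3), (2,3), (3,3), (3,2), (3,1), (2,1)

The budget equals the shortest possible length, so every move has to be on a shortest route through the required cells.
Route from (2,4): up to (1,4), left to (1,3), 2× down (reaching (3,3)), 2× left (reaching (3,1)), up to (2,1) — 7 moves in all.
Check: all required cells visited; 7 ≤ 7 moves.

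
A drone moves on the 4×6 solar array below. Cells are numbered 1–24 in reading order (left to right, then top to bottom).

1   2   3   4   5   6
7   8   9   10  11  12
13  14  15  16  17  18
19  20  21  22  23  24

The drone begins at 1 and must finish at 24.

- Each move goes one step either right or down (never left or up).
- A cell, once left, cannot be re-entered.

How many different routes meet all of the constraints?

56

A right/down-only route from 1 to 24 makes exactly 3 down-moves and 5 right-moves in some order.
With no other constraints that would be C(8,3) = 56 routes.
That gives 56 routes.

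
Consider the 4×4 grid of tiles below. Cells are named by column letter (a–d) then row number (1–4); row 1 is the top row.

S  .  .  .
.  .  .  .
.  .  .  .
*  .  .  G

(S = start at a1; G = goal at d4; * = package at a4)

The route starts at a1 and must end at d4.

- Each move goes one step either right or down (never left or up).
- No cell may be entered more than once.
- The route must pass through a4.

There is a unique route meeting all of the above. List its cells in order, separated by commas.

Moves only go right or down, so the column and row indices never decrease.
Route from a1: down 3 to a4, right 3 to d4 — 6 moves in all.
Check: all required cells visited.

a1, a2, a3, a4, b4, c4, d4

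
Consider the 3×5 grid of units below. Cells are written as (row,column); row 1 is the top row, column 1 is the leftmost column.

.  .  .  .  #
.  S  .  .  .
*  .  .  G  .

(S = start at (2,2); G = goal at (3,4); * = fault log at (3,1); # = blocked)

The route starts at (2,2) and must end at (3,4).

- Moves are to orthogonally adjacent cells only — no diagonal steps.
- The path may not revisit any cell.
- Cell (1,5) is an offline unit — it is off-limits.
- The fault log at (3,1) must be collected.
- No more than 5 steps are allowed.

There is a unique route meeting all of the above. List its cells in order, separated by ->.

(2,2) -> (2,1) -> (3,1) -> (3,2) -> (3,3) -> (3,4)

The budget equals the shortest possible length, so every move has to be on a shortest route through the required cells.
Route from (2,2): left 1 to (2,1), down 1 to (3,1), right 3 to (3,4) — 5 moves in all.
Check: all required cells visited; 5 ≤ 5 moves.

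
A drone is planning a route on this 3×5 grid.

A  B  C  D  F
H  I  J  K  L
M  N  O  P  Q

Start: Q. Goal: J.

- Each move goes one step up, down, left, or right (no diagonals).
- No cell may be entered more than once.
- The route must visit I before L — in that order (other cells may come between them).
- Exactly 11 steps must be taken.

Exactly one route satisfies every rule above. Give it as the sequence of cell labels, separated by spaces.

The waypoints must appear in the order I, L, with no cell reused.
Route from Q: 3× left (reaching N), 2× up (reaching B), 3× right (reaching F), down to L, 2× left (reaching J) — 11 moves in all.
Check: order respected (I at step 4, L at step 9); 11 moves as required.

Q P O N I B C D F L K J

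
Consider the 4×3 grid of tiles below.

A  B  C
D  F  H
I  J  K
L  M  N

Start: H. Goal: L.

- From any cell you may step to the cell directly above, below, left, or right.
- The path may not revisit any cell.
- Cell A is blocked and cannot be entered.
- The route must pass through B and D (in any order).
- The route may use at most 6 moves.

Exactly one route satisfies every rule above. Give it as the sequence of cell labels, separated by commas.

The budget equals the shortest possible length, so every move has to be on a shortest route through the required cells.
Route from H: up 1 to C, left 1 to B, down 1 to F, left 1 to D, down 2 to L — 6 moves in all.
Check: all required cells visited; 6 ≤ 6 moves.

H, C, B, F, D, I, L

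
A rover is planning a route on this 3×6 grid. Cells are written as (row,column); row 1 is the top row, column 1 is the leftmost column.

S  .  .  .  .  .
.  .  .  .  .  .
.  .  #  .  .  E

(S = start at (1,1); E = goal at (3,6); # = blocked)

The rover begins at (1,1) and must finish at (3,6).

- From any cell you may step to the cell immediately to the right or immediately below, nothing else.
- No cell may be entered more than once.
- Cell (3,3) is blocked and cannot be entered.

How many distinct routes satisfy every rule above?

A right/down-only route from (1,1) to (3,6) makes exactly 2 down-moves and 5 right-moves in some order.
With no other constraints that would be C(7,2) = 21 routes.
Subtract routes through each blocked cell (inclusion–exclusion for overlaps): − through (3,3): 6 → 15.
That gives 15 routes.

15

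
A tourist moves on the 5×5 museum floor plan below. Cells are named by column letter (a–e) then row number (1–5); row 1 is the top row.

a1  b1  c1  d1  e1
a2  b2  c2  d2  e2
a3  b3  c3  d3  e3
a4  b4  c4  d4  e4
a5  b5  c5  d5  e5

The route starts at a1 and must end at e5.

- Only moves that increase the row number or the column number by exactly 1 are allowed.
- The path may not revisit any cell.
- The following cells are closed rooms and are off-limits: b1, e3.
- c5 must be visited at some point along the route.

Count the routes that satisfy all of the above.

10

A right/down-only route from a1 to e5 makes exactly 4 down-moves and 4 right-moves in some order.
With no other constraints that would be C(8,4) = 70 routes.
Split at c5 and multiply the segment counts (each segment already excludes blocked cells): a1→c5: 10; c5→e5: 1; product = 10.
That gives 10 routes.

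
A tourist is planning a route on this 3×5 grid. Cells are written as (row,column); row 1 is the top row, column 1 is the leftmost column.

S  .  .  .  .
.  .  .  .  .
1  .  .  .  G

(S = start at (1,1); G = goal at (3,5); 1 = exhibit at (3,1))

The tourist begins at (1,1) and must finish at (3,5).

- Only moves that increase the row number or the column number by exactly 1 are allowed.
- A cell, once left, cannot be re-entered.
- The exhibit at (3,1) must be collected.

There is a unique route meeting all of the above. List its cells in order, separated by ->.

(1,1) -> (2,1) -> (3,1) -> (3,2) -> (3,3) -> (3,4) -> (3,5)

Moves only go right or down, so the column and row indices never decrease.
Route from (1,1): down 2 to (3,1), right 4 to (3,5) — 6 moves in all.
Check: all required cells visited.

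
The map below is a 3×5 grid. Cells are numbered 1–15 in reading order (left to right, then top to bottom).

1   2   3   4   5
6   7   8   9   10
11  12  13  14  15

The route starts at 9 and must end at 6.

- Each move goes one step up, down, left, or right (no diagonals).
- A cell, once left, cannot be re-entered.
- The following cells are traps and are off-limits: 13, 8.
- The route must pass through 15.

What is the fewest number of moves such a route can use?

Any route passes through 15 somewhere between 9 and 6. Summing Manhattan distances along the two legs (9 → 15 → 6) gives a lower bound of 2 + 5 = 7 moves.
That bound ignores the blocked cells. Measuring each leg by the fewest moves that actually steer around them (9→15: 2; 15→6: 7) raises the lower bound to 9.
A route of 9 moves exists: 9 → 14 → 15 → 10 → 5 → 4 → 3 → 2 → 7 → 6.
Since 9 matches that lower bound, it is optimal.

9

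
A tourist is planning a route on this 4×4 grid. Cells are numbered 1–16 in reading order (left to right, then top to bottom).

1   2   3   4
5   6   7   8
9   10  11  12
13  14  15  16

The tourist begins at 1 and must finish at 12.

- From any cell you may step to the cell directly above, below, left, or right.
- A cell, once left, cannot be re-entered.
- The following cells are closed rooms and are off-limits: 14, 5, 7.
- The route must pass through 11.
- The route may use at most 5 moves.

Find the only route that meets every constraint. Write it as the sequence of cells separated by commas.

1, 2, 6, 10, 11, 12

The 5-move cap with required stops at 11 leaves no slack for detours.
Route from 1: right to 2, 2× down (reaching 10), 2× right (reaching 12) — 5 moves in all.
Check: all required cells visited; 5 ≤ 5 moves.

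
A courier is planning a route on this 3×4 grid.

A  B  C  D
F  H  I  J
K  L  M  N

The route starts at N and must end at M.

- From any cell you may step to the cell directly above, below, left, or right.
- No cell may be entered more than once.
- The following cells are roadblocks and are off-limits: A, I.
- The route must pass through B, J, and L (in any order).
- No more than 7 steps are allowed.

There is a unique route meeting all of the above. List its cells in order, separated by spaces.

N J D C B H L M

Any route must reach B, J, and L and still end at M within 7 moves, so the order of the required stops is forced.
Route from N: up 2 to D, left 2 to B, down 2 to L, right 1 to M — 7 moves in all.
Check: all required cells visited; 7 ≤ 7 moves.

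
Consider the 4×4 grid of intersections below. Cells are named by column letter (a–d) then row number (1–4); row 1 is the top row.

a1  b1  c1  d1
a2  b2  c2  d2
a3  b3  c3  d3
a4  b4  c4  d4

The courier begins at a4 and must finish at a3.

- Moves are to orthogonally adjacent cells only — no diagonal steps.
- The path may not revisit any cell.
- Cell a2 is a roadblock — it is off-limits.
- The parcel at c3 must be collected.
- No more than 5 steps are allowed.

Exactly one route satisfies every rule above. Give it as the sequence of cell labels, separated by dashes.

a4 - b4 - c4 - c3 - b3 - a3

Any route must reach c3 and still end at a3 within 5 moves, so the order of the required stops is forced.
Route from a4: 2× right (reaching c4), up to c3, 2× left (reaching a3) — 5 moves in all.
Check: all required cells visited; 5 ≤ 5 moves.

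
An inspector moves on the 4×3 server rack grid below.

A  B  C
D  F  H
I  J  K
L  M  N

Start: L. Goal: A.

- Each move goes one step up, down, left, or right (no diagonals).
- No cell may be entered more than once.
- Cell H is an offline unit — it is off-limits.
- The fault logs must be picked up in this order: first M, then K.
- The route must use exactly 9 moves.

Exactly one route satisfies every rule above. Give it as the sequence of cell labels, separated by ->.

The waypoints must appear in the order M, K, with no cell reused.
Route from L: right 2 to N, up 1 to K, left 2 to I, up 1 to D, right 1 to F, up 1 to B, left 1 to A — 9 moves in all.
Check: order respected (M at step 1, K at step 3); 9 moves as required.

L -> M -> N -> K -> J -> I -> D -> F -> B -> A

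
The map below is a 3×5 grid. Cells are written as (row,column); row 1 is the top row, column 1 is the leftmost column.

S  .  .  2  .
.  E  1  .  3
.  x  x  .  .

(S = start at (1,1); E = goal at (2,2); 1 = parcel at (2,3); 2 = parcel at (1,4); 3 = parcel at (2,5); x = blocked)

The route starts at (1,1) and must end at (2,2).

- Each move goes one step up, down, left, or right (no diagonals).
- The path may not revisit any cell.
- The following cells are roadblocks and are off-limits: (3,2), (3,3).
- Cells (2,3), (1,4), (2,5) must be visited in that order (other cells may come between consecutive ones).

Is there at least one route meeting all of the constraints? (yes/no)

no

Ignoring the required order, 2 revisit-free routes from (1,1) to (2,2) pass through all of (2,3), (1,4), and (2,5); the waypoint orders that occur are (1,4) → (2,5) → (2,3) (2) — never (2,3) → (1,4) → (2,5).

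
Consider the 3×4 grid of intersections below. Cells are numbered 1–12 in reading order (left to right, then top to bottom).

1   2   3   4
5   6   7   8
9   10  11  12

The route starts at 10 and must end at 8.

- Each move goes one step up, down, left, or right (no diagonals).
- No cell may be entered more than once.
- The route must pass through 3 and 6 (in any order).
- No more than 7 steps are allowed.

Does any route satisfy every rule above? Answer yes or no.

One route that works: 10 → 6 → 2 → 3 → 7 → 8.

yes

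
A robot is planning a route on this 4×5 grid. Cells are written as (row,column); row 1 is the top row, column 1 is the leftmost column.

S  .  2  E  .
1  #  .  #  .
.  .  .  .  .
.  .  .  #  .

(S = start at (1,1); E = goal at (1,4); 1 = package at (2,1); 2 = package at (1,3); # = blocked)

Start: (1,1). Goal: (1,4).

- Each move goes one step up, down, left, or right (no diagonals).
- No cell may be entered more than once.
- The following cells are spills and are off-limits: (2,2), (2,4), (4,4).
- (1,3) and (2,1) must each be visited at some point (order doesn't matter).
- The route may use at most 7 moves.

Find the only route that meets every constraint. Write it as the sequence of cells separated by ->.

Any route must reach (1,3) and (2,1) and still end at (1,4) within 7 moves, so the order of the required stops is forced.
Route from (1,1): 2× down (reaching (3,1)), 2× right (reaching (3,3)), 2× up (reaching (1,3)), right to (1,4) — 7 moves in all.
Check: all required cells visited; 7 ≤ 7 moves.

(1,1) -> (2,1) -> (3,1) -> (3,2) -> (3,3) -> (2,3) -> (1,3) -> (1,4)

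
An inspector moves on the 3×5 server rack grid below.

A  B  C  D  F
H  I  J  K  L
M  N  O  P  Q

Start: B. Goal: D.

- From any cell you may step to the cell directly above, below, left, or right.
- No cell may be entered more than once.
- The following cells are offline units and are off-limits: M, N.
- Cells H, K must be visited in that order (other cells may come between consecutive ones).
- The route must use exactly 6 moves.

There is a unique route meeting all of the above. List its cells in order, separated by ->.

B -> A -> H -> I -> J -> K -> D

The waypoints must appear in the order H, K, with no cell reused.
Route from B: left 1 to A, down 1 to H, right 3 to K, up 1 to D — 6 moves in all.
Check: order respected (H at step 2, K at step 5); 6 moves as required.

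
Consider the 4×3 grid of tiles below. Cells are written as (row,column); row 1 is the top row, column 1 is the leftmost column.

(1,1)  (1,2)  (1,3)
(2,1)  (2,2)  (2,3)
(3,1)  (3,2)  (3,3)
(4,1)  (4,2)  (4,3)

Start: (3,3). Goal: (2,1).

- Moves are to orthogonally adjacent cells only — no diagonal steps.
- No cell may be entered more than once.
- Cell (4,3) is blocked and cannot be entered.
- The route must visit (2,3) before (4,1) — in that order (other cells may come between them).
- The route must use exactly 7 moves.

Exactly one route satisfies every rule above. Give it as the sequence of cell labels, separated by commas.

The waypoints must appear in the order (2,3), (4,1), with no cell reused.
Route from (3,3): up 1 to (2,3), left 1 to (2,2), down 2 to (4,2), left 1 to (4,1), up 2 to (2,1) — 7 moves in all.
Check: order respected ((2,3) at step 1, (4,1) at step 5); 7 moves as required.

(3,3), (2,3), (2,2), (3,2), (4,2), (4,1), (3,1), (2,1)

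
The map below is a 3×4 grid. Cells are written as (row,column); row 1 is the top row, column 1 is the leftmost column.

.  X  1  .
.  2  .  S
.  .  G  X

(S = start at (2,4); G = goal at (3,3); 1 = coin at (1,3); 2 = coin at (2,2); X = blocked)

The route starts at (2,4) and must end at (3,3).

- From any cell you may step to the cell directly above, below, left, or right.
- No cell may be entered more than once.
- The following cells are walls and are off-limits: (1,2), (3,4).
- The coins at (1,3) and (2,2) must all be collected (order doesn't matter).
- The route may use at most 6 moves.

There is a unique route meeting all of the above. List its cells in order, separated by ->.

The 6-move cap with required stops at (1,3), (2,2) leaves no slack for detours.
Route from (2,4): up to (1,4), left to (1,3), down to (2,3), left to (2,2), down to (3,2), right to (3,3) — 6 moves in all.
Check: all required cells visited; 6 ≤ 6 moves.

(2,4) -> (1,4) -> (1,3) -> (2,3) -> (2,2) -> (3,2) -> (3,3)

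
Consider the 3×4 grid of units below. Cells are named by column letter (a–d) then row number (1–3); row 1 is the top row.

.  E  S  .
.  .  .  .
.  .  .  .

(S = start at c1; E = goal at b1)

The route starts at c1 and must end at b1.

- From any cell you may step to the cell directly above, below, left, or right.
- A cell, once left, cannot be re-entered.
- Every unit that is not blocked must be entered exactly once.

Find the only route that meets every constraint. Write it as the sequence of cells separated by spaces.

Need to visit all 12 open cells exactly once, starting at c1 and ending at b1.
Cell d3 has only two open neighbours (d2 and c3), so the path must pass straight through it: one of those is the cell it's entered from and the other is where it exits.
Route from c1: right to d1, 2× down (reaching d3), left to c3, up to c2, left to b2, down to b3, left to a3, 2× up (reaching a1), right to b1 — 11 moves in all.
Check: all 12 open cells covered.

c1 d1 d2 d3 c3 c2 b2 b3 a3 a2 a1 b1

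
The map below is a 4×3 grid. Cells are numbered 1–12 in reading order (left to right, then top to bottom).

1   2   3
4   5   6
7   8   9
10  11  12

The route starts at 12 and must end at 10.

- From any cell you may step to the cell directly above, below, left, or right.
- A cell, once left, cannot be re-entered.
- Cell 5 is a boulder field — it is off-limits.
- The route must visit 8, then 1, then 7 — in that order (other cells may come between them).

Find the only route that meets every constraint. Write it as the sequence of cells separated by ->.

12 -> 11 -> 8 -> 9 -> 6 -> 3 -> 2 -> 1 -> 4 -> 7 -> 10

The waypoints must appear in the order 8, 1, 7, with no cell reused.
Route from 12: left 1 to 11, up 1 to 8, right 1 to 9, up 2 to 3, left 2 to 1, down 3 to 10 — 10 moves in all.
Check: order respected (8 at step 2, 1 at step 7, 7 at step 9).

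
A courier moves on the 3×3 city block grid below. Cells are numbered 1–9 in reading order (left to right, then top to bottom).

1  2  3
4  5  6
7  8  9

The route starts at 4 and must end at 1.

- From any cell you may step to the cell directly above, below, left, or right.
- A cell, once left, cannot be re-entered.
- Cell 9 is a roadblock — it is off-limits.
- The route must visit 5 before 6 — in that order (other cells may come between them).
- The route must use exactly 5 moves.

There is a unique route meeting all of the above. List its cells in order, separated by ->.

The waypoints must appear in the order 5, 6, with no cell reused.
Route from 4: 2× right (reaching 6), up to 3, 2× left (reaching 1) — 5 moves in all.
Check: order respected (5 at step 1, 6 at step 2); 5 moves as required.

4 -> 5 -> 6 -> 3 -> 2 -> 1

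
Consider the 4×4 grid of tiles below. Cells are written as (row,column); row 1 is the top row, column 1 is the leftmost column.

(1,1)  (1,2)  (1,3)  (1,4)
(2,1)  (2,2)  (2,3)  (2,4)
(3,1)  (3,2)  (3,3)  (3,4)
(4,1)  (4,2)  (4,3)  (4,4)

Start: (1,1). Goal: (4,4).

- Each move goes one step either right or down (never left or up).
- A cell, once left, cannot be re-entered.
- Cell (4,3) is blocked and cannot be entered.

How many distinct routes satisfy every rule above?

A right/down-only route from (1,1) to (4,4) makes exactly 3 down-moves and 3 right-moves in some order.
With no other constraints that would be C(6,3) = 20 routes.
Subtract routes through each blocked cell (inclusion–exclusion for overlaps): − through (4,3): 10 → 10.
That gives 10 routes.

10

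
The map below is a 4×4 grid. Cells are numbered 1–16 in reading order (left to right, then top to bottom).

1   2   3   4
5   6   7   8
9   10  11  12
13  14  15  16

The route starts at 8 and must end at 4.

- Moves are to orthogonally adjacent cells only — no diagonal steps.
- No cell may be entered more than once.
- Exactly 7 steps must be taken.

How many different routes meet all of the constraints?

6

Need simple routes of exactly 7 moves from 8 to 4 (Manhattan distance 1, so 3 moves are spent on a detour and 3 undoing it).
Enumerating: 8 12 16 15 11 7 3 4 | 8 12 11 7 6 2 3 4 | 8 12 11 10 6 2 3 4 | 8 12 11 10 6 7 3 4 | 8 7 11 10 6 2 3 4 | 8 7 6 5 1 2 3 4.
That gives 6 routes.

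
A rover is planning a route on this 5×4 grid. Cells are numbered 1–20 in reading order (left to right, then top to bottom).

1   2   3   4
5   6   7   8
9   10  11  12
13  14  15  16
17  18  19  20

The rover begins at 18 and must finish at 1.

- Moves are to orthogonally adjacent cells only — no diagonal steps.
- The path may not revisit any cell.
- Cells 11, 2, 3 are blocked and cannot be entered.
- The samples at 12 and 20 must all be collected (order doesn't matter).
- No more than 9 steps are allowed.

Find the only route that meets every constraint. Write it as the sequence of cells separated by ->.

18 -> 19 -> 20 -> 16 -> 12 -> 8 -> 7 -> 6 -> 5 -> 1

Any route must reach 12 and 20 and still end at 1 within 9 moves, so the order of the required stops is forced.
Route from 18: 2× right (reaching 20), 3× up (reaching 8), 3× left (reaching 5), up to 1 — 9 moves in all.
Check: all required cells visited; 9 ≤ 9 moves.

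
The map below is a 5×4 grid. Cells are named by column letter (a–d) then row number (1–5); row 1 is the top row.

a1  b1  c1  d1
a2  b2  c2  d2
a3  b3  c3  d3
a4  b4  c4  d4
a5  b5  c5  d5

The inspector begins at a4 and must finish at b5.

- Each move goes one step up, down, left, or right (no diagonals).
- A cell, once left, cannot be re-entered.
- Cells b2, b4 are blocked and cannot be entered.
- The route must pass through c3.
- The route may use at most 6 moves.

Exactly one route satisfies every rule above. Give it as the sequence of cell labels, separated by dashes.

a4 - a3 - b3 - c3 - c4 - c5 - b5

Any route must reach c3 and still end at b5 within 6 moves, so the order of the required stops is forced.
Route from a4: up 1 to a3, right 2 to c3, down 2 to c5, left 1 to b5 — 6 moves in all.
Check: all required cells visited; 6 ≤ 6 moves.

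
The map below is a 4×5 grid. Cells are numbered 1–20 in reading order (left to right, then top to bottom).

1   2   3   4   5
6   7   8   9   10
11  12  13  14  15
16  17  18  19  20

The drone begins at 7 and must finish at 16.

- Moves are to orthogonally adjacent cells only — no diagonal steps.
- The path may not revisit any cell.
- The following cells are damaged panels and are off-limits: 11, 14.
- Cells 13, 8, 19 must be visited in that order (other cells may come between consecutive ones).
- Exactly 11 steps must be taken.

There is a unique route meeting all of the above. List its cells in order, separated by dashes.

The waypoints must appear in the order 13, 8, 19, with no cell reused.
Route from 7: down 1 to 12, right 1 to 13, up 1 to 8, right 2 to 10, down 2 to 20, left 4 to 16 — 11 moves in all.
Check: order respected (13 at step 2, 8 at step 3, 19 at step 8); 11 moves as required.

7 - 12 - 13 - 8 - 9 - 10 - 15 - 20 - 19 - 18 - 17 - 16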